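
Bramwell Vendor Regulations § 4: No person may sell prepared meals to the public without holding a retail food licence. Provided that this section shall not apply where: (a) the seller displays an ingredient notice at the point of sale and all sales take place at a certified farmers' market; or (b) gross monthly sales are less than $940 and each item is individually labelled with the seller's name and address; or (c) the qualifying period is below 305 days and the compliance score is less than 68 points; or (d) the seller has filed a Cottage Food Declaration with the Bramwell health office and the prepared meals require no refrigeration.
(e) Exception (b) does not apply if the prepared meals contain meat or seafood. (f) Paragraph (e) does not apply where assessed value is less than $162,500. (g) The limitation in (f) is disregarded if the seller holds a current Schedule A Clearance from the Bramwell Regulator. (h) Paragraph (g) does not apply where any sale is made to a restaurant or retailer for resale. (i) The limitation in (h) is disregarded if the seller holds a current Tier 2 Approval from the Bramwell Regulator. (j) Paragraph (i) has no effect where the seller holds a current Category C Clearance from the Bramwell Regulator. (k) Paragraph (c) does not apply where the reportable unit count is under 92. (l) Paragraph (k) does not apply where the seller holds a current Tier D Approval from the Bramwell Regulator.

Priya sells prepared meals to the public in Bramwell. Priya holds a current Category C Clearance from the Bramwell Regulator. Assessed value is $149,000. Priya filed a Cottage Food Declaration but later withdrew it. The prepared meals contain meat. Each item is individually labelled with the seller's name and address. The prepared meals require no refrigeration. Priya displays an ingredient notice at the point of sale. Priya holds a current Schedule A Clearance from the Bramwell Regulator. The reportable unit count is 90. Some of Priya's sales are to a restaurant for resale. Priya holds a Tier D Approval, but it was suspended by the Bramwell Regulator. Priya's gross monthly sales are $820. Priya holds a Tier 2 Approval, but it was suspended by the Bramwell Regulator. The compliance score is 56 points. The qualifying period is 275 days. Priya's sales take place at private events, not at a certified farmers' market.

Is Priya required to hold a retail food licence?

No — exception (b) applies; Priya is not required to hold a retail food licence.

Exception (a) does not apply: sales are at private events, not a certified farmers' market.
Exception (b) is satisfied on its face — gross monthly sales are $820, less than the $940 limit; items are individually labelled. As to paragraphs (e)–(j): (e) would limit (b) — the prepared meals contain meat — but (f) sets (e) aside: (f) is engaged — assessed value is $149,000, less than the $162,500 limit. (g) is triggered (a current Schedule A Clearance is held), but yields to (h): (h) operates against (g): some sales are to a restaurant for resale. (i) does not operate here (no current Tier 2 Approval is held), so (h) stands. (b) remains available.
Exception (c): the qualifying period is 275 days, below the 305 days limit; the compliance score is 56 points, less than the 68 points limit — every condition holds. Turning to paragraphs (k)–(l): (k) operates against (c): the reportable unit count is 90, under the 92 limit. (l) is not triggered (no current Tier D Approval is held), so (k) stands. (c) is therefore removed.
Exception (d) does not apply: the Cottage Food Declaration was withdrawn.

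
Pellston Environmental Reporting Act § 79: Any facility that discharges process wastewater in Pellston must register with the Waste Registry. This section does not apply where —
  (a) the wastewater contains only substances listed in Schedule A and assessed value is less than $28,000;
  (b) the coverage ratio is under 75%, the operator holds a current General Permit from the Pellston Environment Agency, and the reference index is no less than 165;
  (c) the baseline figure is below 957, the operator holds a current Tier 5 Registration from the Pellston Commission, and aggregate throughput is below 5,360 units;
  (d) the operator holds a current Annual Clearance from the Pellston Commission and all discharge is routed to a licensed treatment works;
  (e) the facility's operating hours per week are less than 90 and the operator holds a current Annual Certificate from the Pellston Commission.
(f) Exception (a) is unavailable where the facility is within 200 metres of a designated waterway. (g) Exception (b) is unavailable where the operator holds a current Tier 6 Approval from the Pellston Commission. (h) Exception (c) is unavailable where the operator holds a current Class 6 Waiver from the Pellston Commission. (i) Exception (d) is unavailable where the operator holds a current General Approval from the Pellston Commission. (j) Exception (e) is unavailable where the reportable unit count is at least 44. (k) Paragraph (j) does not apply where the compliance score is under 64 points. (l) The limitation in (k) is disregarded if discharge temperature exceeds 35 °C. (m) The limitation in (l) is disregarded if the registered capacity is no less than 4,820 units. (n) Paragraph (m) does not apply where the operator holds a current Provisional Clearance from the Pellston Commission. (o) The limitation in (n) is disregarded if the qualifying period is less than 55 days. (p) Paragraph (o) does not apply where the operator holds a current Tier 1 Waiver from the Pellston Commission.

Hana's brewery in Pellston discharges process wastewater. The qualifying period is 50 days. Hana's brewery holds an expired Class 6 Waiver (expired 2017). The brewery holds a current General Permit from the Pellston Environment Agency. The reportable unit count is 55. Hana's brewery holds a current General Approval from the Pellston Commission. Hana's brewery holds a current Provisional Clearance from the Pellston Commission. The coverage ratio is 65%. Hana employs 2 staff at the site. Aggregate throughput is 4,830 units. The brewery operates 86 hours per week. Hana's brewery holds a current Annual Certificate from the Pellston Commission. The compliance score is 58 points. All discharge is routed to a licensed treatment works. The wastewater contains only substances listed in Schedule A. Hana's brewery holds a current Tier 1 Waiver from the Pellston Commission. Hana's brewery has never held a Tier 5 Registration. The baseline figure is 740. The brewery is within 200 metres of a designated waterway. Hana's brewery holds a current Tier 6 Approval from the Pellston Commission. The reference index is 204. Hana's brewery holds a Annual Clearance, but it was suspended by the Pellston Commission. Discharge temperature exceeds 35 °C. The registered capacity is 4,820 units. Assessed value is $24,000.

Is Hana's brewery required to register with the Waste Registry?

Exception (a): the wastewater is Schedule-A-only; assessed value is $24,000, less than the $28,000 limit — every condition holds. But applying paragraph (f): (f) applies — the brewery is within 200 m of a designated waterway. Exception (a) does not apply.
Exception (b)'s conditions are all satisfied: the coverage ratio is 65%, under the 75% limit; a current General Permit is held; the reference index is 204, meeting the 165 threshold. Turning to paragraph (g): (g) operates against (b): a current Tier 6 Approval is held. Exception (b) does not apply.
Exception (c) does not apply: no current Tier 5 Registration is held.
Exception (d) requires that the operator holds a current Annual Clearance from the Pellston Commission; but the Annual Clearance is not current, so (d) is unavailable.
Exception (e) is satisfied on its face — the facility's operating hours per week are 86, less than the 90 limit; a current Annual Certificate is held. However, paragraphs (j)–(p) must be considered: (j) operates against (e): the reportable unit count is 55, meeting the 44 threshold. (k) operates (the compliance score is 58 points, under the 64 points limit), but yields to (l): (l) operates against (k): discharge temperature exceeds 35 °C. (m) operates (the registered capacity is 4,820 units, meeting the 4,820 units threshold), but is overridden by (n): (n) operates against (m): a current Provisional Clearance is held. (o) would limit (n) — the qualifying period is 50 days, less than the 55 days limit — but (p) sets (o) aside: (p) operates against (o): a current Tier 1 Waiver is held. So (e) is unavailable.
None of the exceptions is available; § 79 applies in full.

Yes — Hana's brewery must register with the Waste Registry.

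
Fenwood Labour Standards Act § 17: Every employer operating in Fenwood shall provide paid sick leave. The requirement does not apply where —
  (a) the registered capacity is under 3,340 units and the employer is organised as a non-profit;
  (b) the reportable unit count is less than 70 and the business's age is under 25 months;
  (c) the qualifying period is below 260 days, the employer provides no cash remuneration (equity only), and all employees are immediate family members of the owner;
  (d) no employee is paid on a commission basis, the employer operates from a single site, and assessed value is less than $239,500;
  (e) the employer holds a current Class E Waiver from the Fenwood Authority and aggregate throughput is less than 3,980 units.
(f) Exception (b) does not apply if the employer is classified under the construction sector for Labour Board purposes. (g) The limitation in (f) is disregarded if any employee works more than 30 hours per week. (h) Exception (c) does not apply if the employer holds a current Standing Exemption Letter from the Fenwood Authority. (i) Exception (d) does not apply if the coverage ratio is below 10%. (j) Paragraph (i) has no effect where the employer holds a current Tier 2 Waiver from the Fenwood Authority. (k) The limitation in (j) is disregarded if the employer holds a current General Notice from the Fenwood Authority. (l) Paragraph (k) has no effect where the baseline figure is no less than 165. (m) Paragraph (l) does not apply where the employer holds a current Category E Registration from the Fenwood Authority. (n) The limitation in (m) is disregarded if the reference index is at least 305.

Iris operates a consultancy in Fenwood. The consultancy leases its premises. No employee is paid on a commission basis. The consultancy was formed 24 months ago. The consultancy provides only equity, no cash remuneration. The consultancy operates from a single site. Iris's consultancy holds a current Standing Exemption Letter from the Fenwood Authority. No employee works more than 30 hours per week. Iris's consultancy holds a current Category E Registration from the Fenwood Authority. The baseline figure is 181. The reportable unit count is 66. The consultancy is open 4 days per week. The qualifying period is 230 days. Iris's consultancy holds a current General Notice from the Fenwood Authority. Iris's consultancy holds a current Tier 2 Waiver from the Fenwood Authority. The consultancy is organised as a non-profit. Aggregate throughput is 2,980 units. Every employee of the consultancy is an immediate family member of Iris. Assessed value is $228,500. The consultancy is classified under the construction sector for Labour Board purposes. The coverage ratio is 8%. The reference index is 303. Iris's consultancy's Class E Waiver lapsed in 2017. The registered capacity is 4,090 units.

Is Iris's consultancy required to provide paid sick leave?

Exception (a) does not apply: the registered capacity is 4,090 units, not under 3,340 units.
Exception (b)'s conditions are all satisfied: the reportable unit count is 66, less than the 70 limit; the business's age is 24 months, under the 25 months limit. Turning to paragraphs (f)–(g): (f) applies — the consultancy is classified under the construction sector. (g), which would lift (f), is not engaged — no employee exceeds 30 hours/week. Exception (b) does not apply.
Exception (c): the qualifying period is 230 days, below the 260 days limit; remuneration is equity-only; every employee is an immediate family member — every condition holds. But: (h) operates against (c): a current Standing Exemption Letter is held. So (c) is unavailable.
Exception (d) is satisfied on its face — no employee is paid on commission; the employer operates from a single site; assessed value is $228,500, less than the $239,500 limit. However, paragraphs (i)–(n) must be considered: (i) is engaged — the coverage ratio is 8%, below the 10% limit. (j) would limit (i) — a current Tier 2 Waiver is held — but (k) sets (j) aside: (k) operates against (j): a current General Notice is held. (l) is triggered (the baseline figure is 181, meeting the 165 threshold), but is displaced by (m): (m) operates against (l): a current Category E Registration is held. (n) is not triggered (the reference index is 303, short of 305), so (m) stands. (d) is therefore removed.
Exception (e) requires that the employer holds a current Class E Waiver from the Fenwood Authority; but no current Class E Waiver is held, so (e) is unavailable.
Every exception is unavailable, so the rule governs.

Yes — Iris's consultancy must provide paid sick leave.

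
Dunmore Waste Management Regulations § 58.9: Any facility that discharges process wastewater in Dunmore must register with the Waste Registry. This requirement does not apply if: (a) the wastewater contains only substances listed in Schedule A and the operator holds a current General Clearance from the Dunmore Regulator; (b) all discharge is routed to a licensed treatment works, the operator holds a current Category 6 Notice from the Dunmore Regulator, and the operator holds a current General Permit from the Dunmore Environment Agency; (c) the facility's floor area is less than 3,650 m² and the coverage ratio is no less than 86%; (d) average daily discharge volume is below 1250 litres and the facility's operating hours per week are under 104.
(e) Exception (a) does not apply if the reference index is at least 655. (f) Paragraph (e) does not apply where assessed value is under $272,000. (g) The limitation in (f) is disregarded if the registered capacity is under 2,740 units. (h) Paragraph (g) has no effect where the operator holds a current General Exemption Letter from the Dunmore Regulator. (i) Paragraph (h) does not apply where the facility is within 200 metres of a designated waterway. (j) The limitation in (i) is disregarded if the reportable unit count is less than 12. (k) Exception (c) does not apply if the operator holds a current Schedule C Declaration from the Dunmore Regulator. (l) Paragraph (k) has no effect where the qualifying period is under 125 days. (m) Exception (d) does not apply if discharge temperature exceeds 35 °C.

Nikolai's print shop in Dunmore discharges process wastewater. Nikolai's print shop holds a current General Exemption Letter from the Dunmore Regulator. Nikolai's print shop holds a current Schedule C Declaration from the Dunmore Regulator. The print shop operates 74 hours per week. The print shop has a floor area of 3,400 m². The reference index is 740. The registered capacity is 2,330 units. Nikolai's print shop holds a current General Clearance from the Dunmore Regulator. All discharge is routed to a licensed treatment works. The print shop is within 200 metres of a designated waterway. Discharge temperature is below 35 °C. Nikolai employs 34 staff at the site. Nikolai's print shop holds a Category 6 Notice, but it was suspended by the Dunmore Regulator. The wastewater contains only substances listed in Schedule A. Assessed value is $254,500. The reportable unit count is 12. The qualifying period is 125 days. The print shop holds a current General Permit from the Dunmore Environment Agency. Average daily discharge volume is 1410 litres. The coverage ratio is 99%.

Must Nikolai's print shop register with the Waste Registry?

Yes — Nikolai's print shop must register with the Waste Registry.

Exception (a): the wastewater is Schedule-A-only; a current General Clearance is held — every condition holds. However, paragraphs (e)–(j) must be considered: (e) operates — the reference index is 740, meeting the 655 threshold. (f) would limit (e) — assessed value is $254,500, under the $272,000 limit — but (g) sets (f) aside: (g) operates against (f): the registered capacity is 2,330 units, under the 2,740 units limit. (h) applies (a current General Exemption Letter is held), but is displaced by (i): (i) operates against (h): the print shop is within 200 m of a designated waterway. (j) is not engaged (the reportable unit count is 12, not less than 12), so (i) stands. (a) is therefore removed.
Exception (b) requires that the operator holds a current Category 6 Notice from the Dunmore Regulator; but the Category 6 Notice is not current, so (b) is unavailable.
Exception (c): the facility's floor area is 3,400 m², less than the 3,650 m² limit; the coverage ratio is 99%, meeting the 86% threshold — every condition holds. However, paragraphs (k)–(l) must be considered: (k) operates against (c): a current Schedule C Declaration is held. (l), which would lift (k), is inapplicable — the qualifying period is 125 days, not under 125 days. (c) is therefore removed.
Exception (d) requires that average daily discharge volume is below 1250 litres; but average daily discharge volume is 1410 litres, not below 1250 litres, so (d) is unavailable.
No exception is made out. Nikolai's print shop falls within the general rule.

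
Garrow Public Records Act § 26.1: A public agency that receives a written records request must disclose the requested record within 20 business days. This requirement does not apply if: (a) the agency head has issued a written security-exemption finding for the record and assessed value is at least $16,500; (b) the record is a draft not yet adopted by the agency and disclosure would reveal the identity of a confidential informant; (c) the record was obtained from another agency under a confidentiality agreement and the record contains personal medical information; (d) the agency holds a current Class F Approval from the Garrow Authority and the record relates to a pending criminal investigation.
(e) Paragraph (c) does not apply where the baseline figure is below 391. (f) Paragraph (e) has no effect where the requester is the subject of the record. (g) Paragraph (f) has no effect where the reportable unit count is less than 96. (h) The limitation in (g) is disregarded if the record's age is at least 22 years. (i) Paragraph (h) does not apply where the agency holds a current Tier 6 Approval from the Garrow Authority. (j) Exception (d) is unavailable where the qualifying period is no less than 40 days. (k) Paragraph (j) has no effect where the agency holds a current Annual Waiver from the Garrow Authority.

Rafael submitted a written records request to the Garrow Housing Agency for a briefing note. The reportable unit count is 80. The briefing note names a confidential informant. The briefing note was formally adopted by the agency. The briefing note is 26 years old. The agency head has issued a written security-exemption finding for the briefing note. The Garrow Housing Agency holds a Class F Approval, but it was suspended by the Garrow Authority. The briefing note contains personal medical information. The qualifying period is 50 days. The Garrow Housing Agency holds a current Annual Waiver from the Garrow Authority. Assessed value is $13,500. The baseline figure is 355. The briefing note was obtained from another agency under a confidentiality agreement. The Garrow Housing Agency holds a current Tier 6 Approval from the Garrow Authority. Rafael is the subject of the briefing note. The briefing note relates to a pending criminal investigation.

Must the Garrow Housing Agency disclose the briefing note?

Yes — the Garrow Housing Agency must disclose the briefing note.

Exception (a) requires that assessed value is at least $16,500; but assessed value is $13,500, short of $16,500, so (a) is unavailable.
Exception (b) does not apply: the briefing note has been formally adopted.
All of (c)'s requirements are met (the briefing note was obtained under a confidentiality agreement; the briefing note contains personal medical information). However, paragraphs (e)–(i) must be considered: (e) operates against (c): the baseline figure is 355, below the 391 limit. (f) is triggered (Rafael is the subject of the briefing note), but yields to (g): (g) is triggered — the reportable unit count is 80, less than the 96 limit. (h) would limit (g) — the record's age is 26 years, meeting the 22 years threshold — but (i) sets (h) aside: (i) operates against (h): a current Tier 6 Approval is held. (c) is therefore removed.
Exception (d) fails — no current Class F Approval is held.
No exception is made out. the Garrow Housing Agency falls within the general rule.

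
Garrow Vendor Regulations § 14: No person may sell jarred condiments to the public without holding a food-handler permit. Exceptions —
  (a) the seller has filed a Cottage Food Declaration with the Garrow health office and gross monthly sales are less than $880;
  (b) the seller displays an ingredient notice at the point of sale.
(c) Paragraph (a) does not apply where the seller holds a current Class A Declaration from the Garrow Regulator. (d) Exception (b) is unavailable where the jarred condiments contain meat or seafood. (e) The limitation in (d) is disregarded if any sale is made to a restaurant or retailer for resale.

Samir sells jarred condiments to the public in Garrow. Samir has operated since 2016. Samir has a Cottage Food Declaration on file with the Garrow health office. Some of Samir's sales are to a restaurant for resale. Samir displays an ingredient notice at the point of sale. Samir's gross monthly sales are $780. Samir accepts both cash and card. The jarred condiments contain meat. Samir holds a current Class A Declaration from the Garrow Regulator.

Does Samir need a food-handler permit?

All of (a)'s requirements are met (a Cottage Food Declaration is on file; gross monthly sales are $780, less than the $880 limit). But: (c) operates against (a): a current Class A Declaration is held. So (a) is unavailable.
Exception (b)'s conditions are all satisfied: an ingredient notice is displayed. Applying paragraphs (d)–(e): (d) would limit (b) — the jarred condiments contain meat — but (e) sets (d) aside: (e) applies — some sales are to a restaurant for resale. So (b) applies.

No — exception (b) applies; Samir is not required to hold a food-handler permit.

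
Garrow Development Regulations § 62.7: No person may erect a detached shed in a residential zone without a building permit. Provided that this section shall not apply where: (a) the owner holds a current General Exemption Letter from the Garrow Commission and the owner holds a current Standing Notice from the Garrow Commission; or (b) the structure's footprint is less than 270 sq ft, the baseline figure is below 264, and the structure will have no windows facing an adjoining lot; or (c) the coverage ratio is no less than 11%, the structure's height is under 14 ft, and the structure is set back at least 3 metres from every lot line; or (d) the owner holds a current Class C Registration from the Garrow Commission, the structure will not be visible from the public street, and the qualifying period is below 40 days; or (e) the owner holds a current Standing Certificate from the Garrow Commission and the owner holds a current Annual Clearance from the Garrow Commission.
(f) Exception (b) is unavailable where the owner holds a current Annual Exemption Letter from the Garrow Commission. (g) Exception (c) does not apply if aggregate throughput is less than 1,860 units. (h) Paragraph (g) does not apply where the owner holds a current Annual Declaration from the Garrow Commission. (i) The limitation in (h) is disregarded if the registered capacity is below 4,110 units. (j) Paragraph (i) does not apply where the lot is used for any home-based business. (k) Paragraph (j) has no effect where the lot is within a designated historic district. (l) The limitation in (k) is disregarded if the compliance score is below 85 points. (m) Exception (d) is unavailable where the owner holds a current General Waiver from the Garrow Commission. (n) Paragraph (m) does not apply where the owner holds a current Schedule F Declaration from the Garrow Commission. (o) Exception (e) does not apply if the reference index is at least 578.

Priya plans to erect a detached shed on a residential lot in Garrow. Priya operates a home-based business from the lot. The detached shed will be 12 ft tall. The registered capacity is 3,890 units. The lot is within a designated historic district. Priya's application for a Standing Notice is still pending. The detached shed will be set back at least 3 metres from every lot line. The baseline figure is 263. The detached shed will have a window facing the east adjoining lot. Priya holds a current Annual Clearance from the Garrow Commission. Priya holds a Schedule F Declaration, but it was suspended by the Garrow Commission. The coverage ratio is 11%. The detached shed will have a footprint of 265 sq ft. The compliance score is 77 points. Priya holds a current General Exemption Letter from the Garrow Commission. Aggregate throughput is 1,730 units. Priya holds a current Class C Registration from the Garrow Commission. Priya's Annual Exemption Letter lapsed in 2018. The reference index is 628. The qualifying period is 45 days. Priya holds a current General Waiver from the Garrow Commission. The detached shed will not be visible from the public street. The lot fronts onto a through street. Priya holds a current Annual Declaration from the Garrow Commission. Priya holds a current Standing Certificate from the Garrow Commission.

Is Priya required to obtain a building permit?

No — exception (c) applies; Priya does not need a building permit.

Exception (a) does not apply: there is no Standing Notice in force.
Exception (b) fails — a window faces an adjoining lot.
All of (c)'s requirements are met (the coverage ratio is 11%, meeting the 11% threshold; the structure's height is 12 ft, under the 14 ft limit; the setback is at least 3 m on every side). Under paragraphs (g)–(l): (g) would limit (c) — aggregate throughput is 1,730 units, less than the 1,860 units limit — but (h) sets (g) aside: (h) operates — a current Annual Declaration is held. (i) would limit (h) — the registered capacity is 3,890 units, below the 4,110 units limit — but (j) sets (i) aside: (j) operates against (i): a home-based business operates on the lot. (k) would limit (j) — the lot is in a historic district — but (l) sets (k) aside: (l) applies — the compliance score is 77 points, below the 85 points limit. So (c) applies.
Exception (d) does not apply: the qualifying period is 45 days, not below 40 days.
Exception (e) is satisfied on its face — a current Standing Certificate is held; a current Annual Clearance is held. Turning to paragraph (o): (o) operates against (e): the reference index is 628, meeting the 578 threshold. Exception (e) does not apply.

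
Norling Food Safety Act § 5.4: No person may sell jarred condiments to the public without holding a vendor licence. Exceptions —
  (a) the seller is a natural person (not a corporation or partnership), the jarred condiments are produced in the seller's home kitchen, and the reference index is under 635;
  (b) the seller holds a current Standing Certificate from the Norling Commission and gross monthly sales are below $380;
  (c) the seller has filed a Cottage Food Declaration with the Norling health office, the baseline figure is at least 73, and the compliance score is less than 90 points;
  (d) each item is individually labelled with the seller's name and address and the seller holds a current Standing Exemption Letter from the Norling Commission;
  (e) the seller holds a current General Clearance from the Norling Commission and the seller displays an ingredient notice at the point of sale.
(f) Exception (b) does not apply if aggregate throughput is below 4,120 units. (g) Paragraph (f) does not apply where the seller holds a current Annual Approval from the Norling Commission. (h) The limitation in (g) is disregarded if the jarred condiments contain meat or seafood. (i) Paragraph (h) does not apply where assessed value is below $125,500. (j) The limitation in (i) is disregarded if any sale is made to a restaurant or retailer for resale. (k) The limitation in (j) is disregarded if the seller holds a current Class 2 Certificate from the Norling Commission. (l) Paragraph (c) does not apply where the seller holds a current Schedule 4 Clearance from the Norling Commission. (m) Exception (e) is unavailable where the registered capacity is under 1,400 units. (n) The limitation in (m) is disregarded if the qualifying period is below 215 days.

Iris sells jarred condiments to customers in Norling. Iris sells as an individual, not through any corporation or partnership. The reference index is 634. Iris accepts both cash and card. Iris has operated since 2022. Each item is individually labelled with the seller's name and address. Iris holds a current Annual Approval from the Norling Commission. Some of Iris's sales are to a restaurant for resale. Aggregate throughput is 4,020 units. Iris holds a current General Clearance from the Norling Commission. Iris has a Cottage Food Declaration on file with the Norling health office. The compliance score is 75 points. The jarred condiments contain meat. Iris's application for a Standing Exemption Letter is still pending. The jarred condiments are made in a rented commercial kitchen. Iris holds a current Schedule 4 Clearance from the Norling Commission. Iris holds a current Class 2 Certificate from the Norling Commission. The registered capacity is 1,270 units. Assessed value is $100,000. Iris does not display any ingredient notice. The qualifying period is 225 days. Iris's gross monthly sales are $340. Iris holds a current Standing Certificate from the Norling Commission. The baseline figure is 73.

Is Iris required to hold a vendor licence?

Exception (a) fails — the jarred condiments are made in a commercial kitchen, not a home kitchen.
All of (b)'s requirements are met (a current Standing Certificate is held; gross monthly sales are $340, below the $380 limit). Under paragraphs (f)–(k): (f) would limit (b) — aggregate throughput is 4,020 units, below the 4,120 units limit — but (g) sets (f) aside: (g) operates against (f): a current Annual Approval is held. (h) is triggered (the jarred condiments contain meat), but yields to (i): (i) is engaged — assessed value is $100,000, below the $125,500 limit. (j) would limit (i) — some sales are to a restaurant for resale — but (k) sets (j) aside: (k) applies — a current Class 2 Certificate is held. Exception (b) stands.
Exception (c) is satisfied on its face — a Cottage Food Declaration is on file; the baseline figure is 73, meeting the 73 threshold; the compliance score is 75 points, less than the 90 points limit. But: (l) operates — a current Schedule 4 Clearance is held. Exception (c) does not apply.
Exception (d) does not apply: no current Standing Exemption Letter is held.
Exception (e) requires that the seller displays an ingredient notice at the point of sale; but no ingredient notice is displayed, so (e) is unavailable.

No — exception (b) applies; Iris is not required to hold a vendor licence.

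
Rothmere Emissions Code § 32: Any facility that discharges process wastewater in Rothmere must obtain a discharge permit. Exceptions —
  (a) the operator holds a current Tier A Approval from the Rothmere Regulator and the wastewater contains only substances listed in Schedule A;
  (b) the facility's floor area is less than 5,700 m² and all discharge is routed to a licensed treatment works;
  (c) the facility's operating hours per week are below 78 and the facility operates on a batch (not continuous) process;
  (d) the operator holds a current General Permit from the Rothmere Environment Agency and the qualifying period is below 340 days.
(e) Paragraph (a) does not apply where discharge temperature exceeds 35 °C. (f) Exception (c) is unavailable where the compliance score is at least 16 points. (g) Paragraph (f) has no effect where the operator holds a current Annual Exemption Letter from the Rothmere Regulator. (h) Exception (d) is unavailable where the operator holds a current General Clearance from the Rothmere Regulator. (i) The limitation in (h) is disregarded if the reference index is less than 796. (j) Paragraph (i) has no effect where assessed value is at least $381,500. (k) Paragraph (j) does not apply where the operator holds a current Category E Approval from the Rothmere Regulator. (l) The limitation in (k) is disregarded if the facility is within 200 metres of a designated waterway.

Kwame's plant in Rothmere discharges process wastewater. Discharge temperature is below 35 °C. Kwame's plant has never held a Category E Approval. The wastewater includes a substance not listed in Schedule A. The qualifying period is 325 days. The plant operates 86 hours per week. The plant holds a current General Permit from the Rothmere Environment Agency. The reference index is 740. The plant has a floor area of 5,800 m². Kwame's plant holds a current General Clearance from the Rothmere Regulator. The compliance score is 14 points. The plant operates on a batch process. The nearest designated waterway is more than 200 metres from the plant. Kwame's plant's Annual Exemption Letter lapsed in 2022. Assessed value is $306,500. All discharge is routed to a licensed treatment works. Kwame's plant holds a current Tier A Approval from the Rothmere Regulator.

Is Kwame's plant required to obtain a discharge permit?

Exception (a) fails — the wastewater includes a non-Schedule-A substance.
Exception (b) requires that the facility's floor area is less than 5,700 m²; but the facility's floor area is 5,800 m², not less than 5,700 m², so (b) is unavailable.
Exception (c) requires that the facility's operating hours per week are below 78; but the facility's operating hours per week are 86, not below 78, so (c) is unavailable.
All of (d)'s requirements are met (a current General Permit is held; the qualifying period is 325 days, below the 340 days limit). As to paragraphs (h)–(l): (h) would limit (d) — a current General Clearance is held — but (i) sets (h) aside: (i) is engaged — the reference index is 740, less than the 796 limit. (j), which would lift (i), is not engaged — assessed value is $306,500, short of $381,500. (d) remains available.

No — exception (d) applies; Kwame's plant is not required to obtain a discharge permit.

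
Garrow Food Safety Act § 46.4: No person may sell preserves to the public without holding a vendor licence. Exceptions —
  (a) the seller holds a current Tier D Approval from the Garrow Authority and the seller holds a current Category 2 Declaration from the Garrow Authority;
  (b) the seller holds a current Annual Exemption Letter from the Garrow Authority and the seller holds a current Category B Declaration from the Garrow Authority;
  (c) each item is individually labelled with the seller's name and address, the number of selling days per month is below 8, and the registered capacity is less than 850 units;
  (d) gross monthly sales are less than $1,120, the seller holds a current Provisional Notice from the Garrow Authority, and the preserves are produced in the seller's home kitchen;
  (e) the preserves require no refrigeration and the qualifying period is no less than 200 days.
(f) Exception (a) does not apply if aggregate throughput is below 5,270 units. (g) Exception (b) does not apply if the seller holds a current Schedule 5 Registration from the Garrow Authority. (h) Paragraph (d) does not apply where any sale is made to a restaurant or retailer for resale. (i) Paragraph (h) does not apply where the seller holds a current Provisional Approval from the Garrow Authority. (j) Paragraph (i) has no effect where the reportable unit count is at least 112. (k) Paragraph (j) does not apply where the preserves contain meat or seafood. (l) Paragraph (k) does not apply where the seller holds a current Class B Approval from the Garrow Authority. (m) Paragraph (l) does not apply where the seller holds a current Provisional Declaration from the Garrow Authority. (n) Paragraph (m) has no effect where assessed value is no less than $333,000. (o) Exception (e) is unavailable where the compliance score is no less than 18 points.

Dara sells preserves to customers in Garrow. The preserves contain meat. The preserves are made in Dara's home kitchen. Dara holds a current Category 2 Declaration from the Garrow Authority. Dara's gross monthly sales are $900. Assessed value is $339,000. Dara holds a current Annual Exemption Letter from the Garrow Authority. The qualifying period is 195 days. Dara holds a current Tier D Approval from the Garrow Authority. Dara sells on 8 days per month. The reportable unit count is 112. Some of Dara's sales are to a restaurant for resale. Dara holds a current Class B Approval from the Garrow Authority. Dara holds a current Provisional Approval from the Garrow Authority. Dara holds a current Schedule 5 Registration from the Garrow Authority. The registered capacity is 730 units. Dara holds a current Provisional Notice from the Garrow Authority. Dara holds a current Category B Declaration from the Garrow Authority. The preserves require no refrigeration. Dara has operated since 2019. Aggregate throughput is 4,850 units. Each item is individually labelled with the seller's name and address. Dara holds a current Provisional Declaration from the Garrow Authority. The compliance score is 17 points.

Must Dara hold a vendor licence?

Yes — Dara must hold a vendor licence.

Exception (a): a current Tier D Approval is held; a current Category 2 Declaration is held — every condition holds. Turning to paragraph (f): (f) operates against (a): aggregate throughput is 4,850 units, below the 5,270 units limit. (a) is therefore removed.
Exception (b): a current Annual Exemption Letter is held; a current Category B Declaration is held — every condition holds. But: (g) operates against (b): a current Schedule 5 Registration is held. So (b) is unavailable.
Exception (c) does not apply: the number of selling days per month is 8, not below 8.
Exception (d): gross monthly sales are $900, less than the $1,120 limit; a current Provisional Notice is held; the preserves are home-kitchen produced — every condition holds. But: (h) operates against (d): some sales are to a restaurant for resale. (i) would limit (h) — a current Provisional Approval is held — but (j) sets (i) aside: (j) is triggered — the reportable unit count is 112, meeting the 112 threshold. (k) would limit (j) — the preserves contain meat — but (l) sets (k) aside: (l) is engaged — a current Class B Approval is held. (m) is engaged (a current Provisional Declaration is held), but is itself disapplied by (n): (n) operates against (m): assessed value is $339,000, meeting the $333,000 threshold. So (d) is unavailable.
Exception (e) requires that the qualifying period is no less than 200 days; but the qualifying period is 195 days, short of 200 days, so (e) is unavailable.
Every exception is unavailable, so the rule governs.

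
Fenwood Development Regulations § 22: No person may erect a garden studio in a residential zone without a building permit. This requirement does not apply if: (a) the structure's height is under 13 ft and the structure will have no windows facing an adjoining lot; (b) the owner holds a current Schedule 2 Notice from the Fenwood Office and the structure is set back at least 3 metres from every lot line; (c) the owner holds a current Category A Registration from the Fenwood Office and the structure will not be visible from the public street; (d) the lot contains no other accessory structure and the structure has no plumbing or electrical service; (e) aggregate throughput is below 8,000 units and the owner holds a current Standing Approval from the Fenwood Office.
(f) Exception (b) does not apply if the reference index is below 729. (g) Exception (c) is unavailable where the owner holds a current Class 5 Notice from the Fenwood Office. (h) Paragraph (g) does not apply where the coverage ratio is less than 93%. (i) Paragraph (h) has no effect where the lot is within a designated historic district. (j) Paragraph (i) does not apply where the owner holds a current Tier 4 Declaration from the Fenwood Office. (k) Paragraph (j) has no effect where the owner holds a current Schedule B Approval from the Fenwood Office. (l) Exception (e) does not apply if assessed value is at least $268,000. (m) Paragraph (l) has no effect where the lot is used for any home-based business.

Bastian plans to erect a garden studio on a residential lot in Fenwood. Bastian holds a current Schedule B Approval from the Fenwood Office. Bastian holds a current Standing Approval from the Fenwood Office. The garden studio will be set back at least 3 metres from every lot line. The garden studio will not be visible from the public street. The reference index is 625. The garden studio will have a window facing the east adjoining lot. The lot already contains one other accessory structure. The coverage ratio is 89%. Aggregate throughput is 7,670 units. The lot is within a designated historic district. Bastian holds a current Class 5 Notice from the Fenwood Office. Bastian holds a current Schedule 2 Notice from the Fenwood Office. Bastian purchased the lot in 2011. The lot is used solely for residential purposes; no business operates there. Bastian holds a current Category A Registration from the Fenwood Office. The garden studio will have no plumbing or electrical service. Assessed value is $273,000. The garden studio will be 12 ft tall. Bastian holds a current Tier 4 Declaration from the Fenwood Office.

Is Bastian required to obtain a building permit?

Yes — Bastian must obtain a building permit.

Exception (a) does not apply: a window faces an adjoining lot.
Exception (b): a current Schedule 2 Notice is held; the setback is at least 3 m on every side — every condition holds. However, paragraph (f) must be considered: (f) is triggered — the reference index is 625, below the 729 limit. So (b) is unavailable.
All of (c)'s requirements are met (a current Category A Registration is held; the structure will not be visible from the street). However, paragraphs (g)–(k) must be considered: (g) applies — a current Class 5 Notice is held. (h) would limit (g) — the coverage ratio is 89%, less than the 93% limit — but (i) sets (h) aside: (i) is triggered — the lot is in a historic district. (j) would limit (i) — a current Tier 4 Declaration is held — but (k) sets (j) aside: (k) operates against (j): a current Schedule B Approval is held. Exception (c) does not apply.
Exception (d) requires that the lot contains no other accessory structure; but the lot already has another accessory structure, so (d) is unavailable.
Exception (e)'s conditions are all satisfied: aggregate throughput is 7,670 units, below the 8,000 units limit; a current Standing Approval is held. However, paragraphs (l)–(m) must be considered: (l) applies — assessed value is $273,000, meeting the $268,000 threshold. (m) is not engaged (the lot is solely residential), so (l) stands. (e) is therefore removed.
Every exception is unavailable, so the rule governs.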